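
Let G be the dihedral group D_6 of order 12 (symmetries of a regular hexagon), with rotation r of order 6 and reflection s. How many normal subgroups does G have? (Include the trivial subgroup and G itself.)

G has 16 subgroups. Checking conjugation-invariance by order — order 1: 1/1 normal; order 2: 1/7 normal; order 3: 1/1 normal; order 4: 0/3 normal; order 6: 3/3 normal; order 12: 1/1 normal.
Total normal subgroups: 7.

7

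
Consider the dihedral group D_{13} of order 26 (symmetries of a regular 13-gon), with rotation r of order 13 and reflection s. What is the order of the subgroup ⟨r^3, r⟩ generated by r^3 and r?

13

|⟨r^3⟩| = 13 and |⟨r⟩| = 13, so |H| is a multiple of lcm(13, 13) = 13 and divides |G| = 26.
Closing under the operation: H = {e, r, r^2, r^3, r^4, r^5, r^6, r^7, r^8, r^9, r^10, r^11, r^12}, so |H| = 13.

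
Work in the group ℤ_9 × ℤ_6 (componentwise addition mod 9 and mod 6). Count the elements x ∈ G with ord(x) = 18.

An element (a,b) has order lcm(ord(a), ord(b)); count pairs with lcm equal to 18.
Enumerating gives 18 such elements.

18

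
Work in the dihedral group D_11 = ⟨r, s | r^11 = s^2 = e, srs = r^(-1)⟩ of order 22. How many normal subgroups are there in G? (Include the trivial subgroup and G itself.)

3

G has 14 subgroups. Checking conjugation-invariance by order — order 1: 1/1 normal; order 2: 0/11 normal; order 11: 1/1 normal; order 22: 1/1 normal.
Total normal subgroups: 3.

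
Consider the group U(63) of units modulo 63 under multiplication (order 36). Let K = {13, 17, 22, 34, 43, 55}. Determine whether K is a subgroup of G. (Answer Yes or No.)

The identity 1 ∉ K, so K is not a subgroup.

No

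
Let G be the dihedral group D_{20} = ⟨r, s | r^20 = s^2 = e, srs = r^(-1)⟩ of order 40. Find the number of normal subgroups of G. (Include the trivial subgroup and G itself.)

9

G has 48 subgroups. Checking conjugation-invariance by order — order 1: 1/1 normal; order 2: 1/21 normal; order 4: 1/11 normal; order 5: 1/1 normal; order 8: 0/5 normal; order 10: 1/5 normal; order 20: 3/3 normal; order 40: 1/1 normal.
Total normal subgroups: 9.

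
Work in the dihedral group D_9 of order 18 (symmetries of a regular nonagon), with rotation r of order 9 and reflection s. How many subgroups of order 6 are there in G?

3

|G| = 18 and 6 | 18, so subgroups of order 6 are possible by Lagrange.
The subgroups of order 6 are: {e, r^3, r^6, r^2s, r^5s, r^8s}; {e, r^3, r^6, s, r^3s, r^6s}; {e, r^3, r^6, rs, r^4s, r^7s}.
So G has 3 subgroups of order 6.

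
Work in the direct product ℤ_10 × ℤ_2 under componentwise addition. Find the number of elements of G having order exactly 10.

12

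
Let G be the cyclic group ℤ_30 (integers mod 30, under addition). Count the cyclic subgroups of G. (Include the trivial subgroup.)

Group the elements of G by the cyclic subgroup they generate; each cyclic subgroup of order d accounts for φ(d) elements.
Cyclic subgroups by order — order 1: 1; order 2: 1; order 3: 1; order 5: 1; order 6: 1; order 10: 1; order 15: 1; order 30: 1.
Total: 8.

8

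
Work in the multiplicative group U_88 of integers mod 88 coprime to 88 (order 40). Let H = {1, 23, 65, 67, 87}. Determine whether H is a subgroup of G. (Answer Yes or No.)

Closure fails: 65 · 67 = 43 ∉ H. So H is not a subgroup.

No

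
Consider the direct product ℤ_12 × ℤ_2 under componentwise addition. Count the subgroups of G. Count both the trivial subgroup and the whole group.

|G| = 24, so by Lagrange every subgroup order divides 24. Divisors: 1, 2, 3, 4, 6, 8, 12, 24.
Subgroups by order — order 1: 1; order 2: 3; order 3: 1; order 4: 3; order 6: 3; order 8: 1; order 12: 3; order 24: 1.
Total: 1 + 3 + 1 + 3 + 3 + 1 + 3 + 1 = 16.

16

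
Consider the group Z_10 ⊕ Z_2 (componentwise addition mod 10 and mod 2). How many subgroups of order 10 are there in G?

3

|G| = 20 and 10 | 20, so subgroups of order 10 are possible by Lagrange.
The subgroups of order 10 are: {(0,0), (0,1), (2,0), (2,1), (4,0), (4,1), (6,0), (6,1), (8,0), (8,1)}; {(0,0), (1,0), (2,0), (3,0), (4,0), (5,0), (6,0), (7,0), (8,0), (9,0)}; {(0,0), (1,1), (2,0), (3,1), (4,0), (5,1), (6,0), (7,1), (8,0), (9,1)}.
So G has 3 subgroups of order 10.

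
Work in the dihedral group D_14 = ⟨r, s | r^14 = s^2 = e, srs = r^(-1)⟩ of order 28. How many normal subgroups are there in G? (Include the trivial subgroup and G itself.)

7

G has 28 subgroups. Checking conjugation-invariance by order — order 1: 1/1 normal; order 2: 1/15 normal; order 4: 0/7 normal; order 7: 1/1 normal; order 14: 3/3 normal; order 28: 1/1 normal.
Total normal subgroups: 7.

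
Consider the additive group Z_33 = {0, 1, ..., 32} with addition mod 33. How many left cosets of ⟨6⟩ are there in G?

3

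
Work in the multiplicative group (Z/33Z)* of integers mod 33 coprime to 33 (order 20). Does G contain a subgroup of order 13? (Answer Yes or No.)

13 does not divide |G| = 20, so by Lagrange no subgroup of order 13 exists.

No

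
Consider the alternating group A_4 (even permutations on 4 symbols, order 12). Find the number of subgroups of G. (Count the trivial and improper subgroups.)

10

|G| = 12, so by Lagrange every subgroup order divides 12. Divisors: 1, 2, 3, 4, 6, 12.
Subgroups by order — order 1: 1; order 2: 3; order 3: 4; order 4: 1; order 6: 0; order 12: 1.
Total: 1 + 3 + 4 + 1 + 0 + 1 = 10.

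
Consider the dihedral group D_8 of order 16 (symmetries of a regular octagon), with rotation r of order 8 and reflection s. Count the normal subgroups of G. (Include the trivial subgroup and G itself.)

7

G has 19 subgroups. Checking conjugation-invariance by order — order 1: 1/1 normal; order 2: 1/9 normal; order 4: 1/5 normal; order 8: 3/3 normal; order 16: 1/1 normal.
Total normal subgroups: 7.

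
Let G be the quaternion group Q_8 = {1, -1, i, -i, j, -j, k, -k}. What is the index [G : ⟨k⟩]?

|⟨k⟩| = 4 and |G| = 8.
By Lagrange, [G : H] = |G|/|H| = 8/4 = 2.

2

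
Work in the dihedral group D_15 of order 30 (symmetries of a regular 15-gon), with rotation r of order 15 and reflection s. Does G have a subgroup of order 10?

Yes

10 | 30. A subgroup of order 10 is {e, r^3, r^6, r^9, r^12, rs, r^4s, r^7s, r^10s, r^13s}.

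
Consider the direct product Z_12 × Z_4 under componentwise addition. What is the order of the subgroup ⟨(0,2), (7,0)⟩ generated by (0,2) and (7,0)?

|⟨(0,2)⟩| = 2 and |⟨(7,0)⟩| = 12, so |H| is a multiple of lcm(2, 12) = 12 and divides |G| = 48.
Closing under the operation: H = {(0,0), (0,2), (1,0), (1,2), (2,0), (2,2), (3,0), (3,2), (4,0), (4,2), (5,0), (5,2), (6,0), (6,2), (7,0), (7,2), (8,0), (8,2), (9,0), (9,2), (10,0), (10,2), (11,0), (11,2)}, so |H| = 24.

24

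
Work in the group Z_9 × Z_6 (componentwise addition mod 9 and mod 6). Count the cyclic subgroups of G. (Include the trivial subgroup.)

16

A cyclic subgroup of order d is generated by each of its φ(d) elements of order d, so the cyclic subgroups of order d number (#elements of order d)/φ(d).
Cyclic subgroups by order — order 1: 1; order 2: 1; order 3: 4; order 6: 4; order 9: 3; order 18: 3.
Total: 16.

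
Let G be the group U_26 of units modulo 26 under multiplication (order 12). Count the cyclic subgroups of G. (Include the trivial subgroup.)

6

Each element a generates a cyclic subgroup ⟨a⟩; distinct elements may generate the same one (a cyclic group of order d has φ(d) generators).
Cyclic subgroups by order — order 1: 1; order 2: 1; order 3: 1; order 4: 1; order 6: 1; order 12: 1.
Total: 6.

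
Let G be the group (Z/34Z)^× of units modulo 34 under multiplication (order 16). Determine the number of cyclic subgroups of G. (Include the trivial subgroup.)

Group the elements of G by the cyclic subgroup they generate; each cyclic subgroup of order d accounts for φ(d) elements.
Cyclic subgroups by order — order 1: 1; order 2: 1; order 4: 1; order 8: 1; order 16: 1.
Total: 5.

5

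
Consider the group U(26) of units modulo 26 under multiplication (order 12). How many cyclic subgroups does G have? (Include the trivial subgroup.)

Each element a generates a cyclic subgroup ⟨a⟩; distinct elements may generate the same one (a cyclic group of order d has φ(d) generators).
Cyclic subgroups by order — order 1: 1; order 2: 1; order 3: 1; order 4: 1; order 6: 1; order 12: 1.
Total: 6.

6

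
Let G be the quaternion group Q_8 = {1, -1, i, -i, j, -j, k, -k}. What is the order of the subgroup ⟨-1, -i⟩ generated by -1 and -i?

|⟨-1⟩| = 2 and |⟨-i⟩| = 4, so |H| is a multiple of lcm(2, 4) = 4 and divides |G| = 8.
Closing under the operation: H = {1, -1, i, -i}, so |H| = 4.

4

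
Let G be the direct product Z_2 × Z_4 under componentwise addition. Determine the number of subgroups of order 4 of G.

3

|G| = 8 and 4 | 8, so subgroups of order 4 are possible by Lagrange.
The subgroups of order 4 are: {(0,0), (0,1), (0,2), (0,3)}; {(0,0), (0,2), (1,0), (1,2)}; {(0,0), (0,2), (1,1), (1,3)}.
So G has 3 subgroups of order 4.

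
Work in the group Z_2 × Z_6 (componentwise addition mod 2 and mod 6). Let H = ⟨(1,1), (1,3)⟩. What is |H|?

|⟨(1,1)⟩| = 6 and |⟨(1,3)⟩| = 2, so |H| is a multiple of lcm(6, 2) = 6 and divides |G| = 12.
Closing under the operation: H = {(0,0), (0,2), (0,4), (1,1), (1,3), (1,5)}, so |H| = 6.

6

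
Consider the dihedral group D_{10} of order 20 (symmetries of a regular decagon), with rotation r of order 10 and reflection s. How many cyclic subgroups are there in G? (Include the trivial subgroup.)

Group the elements of G by the cyclic subgroup they generate; each cyclic subgroup of order d accounts for φ(d) elements.
Cyclic subgroups by order — order 1: 1; order 2: 11; order 5: 1; order 10: 1.
Total: 14.

14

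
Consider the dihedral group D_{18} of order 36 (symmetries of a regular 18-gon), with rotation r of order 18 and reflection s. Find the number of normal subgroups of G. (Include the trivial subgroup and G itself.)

G has 45 subgroups. Checking conjugation-invariance by order — order 1: 1/1 normal; order 2: 1/19 normal; order 3: 1/1 normal; order 4: 0/9 normal; order 6: 1/7 normal; order 9: 1/1 normal; order 12: 0/3 normal; order 18: 3/3 normal; order 36: 1/1 normal.
Total normal subgroups: 9.

9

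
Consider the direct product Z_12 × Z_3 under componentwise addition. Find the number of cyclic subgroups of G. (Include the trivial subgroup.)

15

Group the elements of G by the cyclic subgroup they generate; each cyclic subgroup of order d accounts for φ(d) elements.
Cyclic subgroups by order — order 1: 1; order 2: 1; order 3: 4; order 4: 1; order 6: 4; order 12: 4.
Total: 15.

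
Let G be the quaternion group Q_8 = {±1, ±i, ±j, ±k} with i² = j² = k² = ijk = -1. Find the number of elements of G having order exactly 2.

The elements of order 2 are: -1.
That's 1.

1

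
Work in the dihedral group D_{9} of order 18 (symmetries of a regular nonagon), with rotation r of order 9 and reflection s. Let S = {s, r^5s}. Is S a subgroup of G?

No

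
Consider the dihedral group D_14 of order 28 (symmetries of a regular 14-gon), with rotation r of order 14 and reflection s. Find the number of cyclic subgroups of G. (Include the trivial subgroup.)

Group the elements of G by the cyclic subgroup they generate; each cyclic subgroup of order d accounts for φ(d) elements.
Cyclic subgroups by order — order 1: 1; order 2: 15; order 7: 1; order 14: 1.
Total: 18.

18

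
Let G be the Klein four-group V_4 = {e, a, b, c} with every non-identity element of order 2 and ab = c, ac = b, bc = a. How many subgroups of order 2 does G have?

|G| = 4 and 2 | 4, so subgroups of order 2 are possible by Lagrange.
The subgroups of order 2 are: {e, a}; {e, b}; {e, c}.
So G has 3 subgroups of order 2.

3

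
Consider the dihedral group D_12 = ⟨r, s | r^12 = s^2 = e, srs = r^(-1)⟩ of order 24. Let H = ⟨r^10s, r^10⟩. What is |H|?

|⟨r^10s⟩| = 2 and |⟨r^10⟩| = 6, so |H| is a multiple of lcm(2, 6) = 6 and divides |G| = 24.
Closing under the operation: H = {e, r^2, r^4, r^6, r^8, r^10, s, r^2s, r^4s, r^6s, r^8s, r^10s}, so |H| = 12.

12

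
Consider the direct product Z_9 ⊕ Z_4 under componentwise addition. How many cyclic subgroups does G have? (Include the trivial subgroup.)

9

Group the elements of G by the cyclic subgroup they generate; each cyclic subgroup of order d accounts for φ(d) elements.
Cyclic subgroups by order — order 1: 1; order 2: 1; order 3: 1; order 4: 1; order 6: 1; order 9: 1; order 12: 1; order 18: 1; order 36: 1.
Total: 9.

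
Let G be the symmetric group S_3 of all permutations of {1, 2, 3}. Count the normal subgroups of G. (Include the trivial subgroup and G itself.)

3

G has 6 subgroups. Checking conjugation-invariance by order — order 1: 1/1 normal; order 2: 0/3 normal; order 3: 1/1 normal; order 6: 1/1 normal.
Total normal subgroups: 3.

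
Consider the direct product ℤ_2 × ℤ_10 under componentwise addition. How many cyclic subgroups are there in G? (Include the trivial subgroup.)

Each element a generates a cyclic subgroup ⟨a⟩; distinct elements may generate the same one (a cyclic group of order d has φ(d) generators).
Cyclic subgroups by order — order 1: 1; order 2: 3; order 5: 1; order 10: 3.
Total: 8.

8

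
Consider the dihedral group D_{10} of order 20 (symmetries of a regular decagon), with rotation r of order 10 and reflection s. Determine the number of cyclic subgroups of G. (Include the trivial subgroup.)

14

Group the elements of G by the cyclic subgroup they generate; each cyclic subgroup of order d accounts for φ(d) elements.
Cyclic subgroups by order — order 1: 1; order 2: 11; order 5: 1; order 10: 1.
Total: 14.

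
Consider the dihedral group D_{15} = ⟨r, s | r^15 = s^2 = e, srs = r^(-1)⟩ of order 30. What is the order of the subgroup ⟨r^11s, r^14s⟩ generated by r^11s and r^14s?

|⟨r^11s⟩| = 2 and |⟨r^14s⟩| = 2, so |H| is a multiple of lcm(2, 2) = 2 and divides |G| = 30.
Closing under the operation: H = {e, r^3, r^6, r^9, r^12, r^2s, r^5s, r^8s, r^11s, r^14s}, so |H| = 10.

10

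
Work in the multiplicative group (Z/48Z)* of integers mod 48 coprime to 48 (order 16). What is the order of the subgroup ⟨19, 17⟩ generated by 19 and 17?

8

|⟨19⟩| = 4 and |⟨17⟩| = 2, so |H| is a multiple of lcm(4, 2) = 4 and divides |G| = 16.
Closing under the operation: H = {1, 11, 17, 19, 25, 35, 41, 43}, so |H| = 8.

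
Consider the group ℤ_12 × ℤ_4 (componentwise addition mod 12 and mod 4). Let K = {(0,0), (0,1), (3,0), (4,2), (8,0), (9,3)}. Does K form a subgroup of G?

No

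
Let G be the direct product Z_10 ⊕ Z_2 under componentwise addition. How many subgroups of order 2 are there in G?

|G| = 20 and 2 | 20, so subgroups of order 2 are possible by Lagrange.
The subgroups of order 2 are: {(0,0), (0,1)}; {(0,0), (5,0)}; {(0,0), (5,1)}.
So G has 3 subgroups of order 2.

3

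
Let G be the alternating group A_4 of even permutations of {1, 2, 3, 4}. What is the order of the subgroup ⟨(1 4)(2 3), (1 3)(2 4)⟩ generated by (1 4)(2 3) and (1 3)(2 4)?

4

|⟨(1 4)(2 3)⟩| = 2 and |⟨(1 3)(2 4)⟩| = 2, so |H| is a multiple of lcm(2, 2) = 2 and divides |G| = 12.
Closing under the operation: H = {e, (1 2)(3 4), (1 3)(2 4), (1 4)(2 3)}, so |H| = 4.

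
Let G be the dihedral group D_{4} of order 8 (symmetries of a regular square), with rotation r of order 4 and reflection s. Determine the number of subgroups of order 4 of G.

|G| = 8 and 4 | 8, so subgroups of order 4 are possible by Lagrange.
The subgroups of order 4 are: {e, r, r^2, r^3}; {e, r^2, s, r^2s}; {e, r^2, rs, r^3s}.
So G has 3 subgroups of order 4.

3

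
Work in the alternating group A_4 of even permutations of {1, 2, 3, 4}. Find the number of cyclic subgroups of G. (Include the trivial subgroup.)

8

A cyclic subgroup of order d is generated by each of its φ(d) elements of order d, so the cyclic subgroups of order d number (#elements of order d)/φ(d).
Cyclic subgroups by order — order 1: 1; order 2: 3; order 3: 4.
Total: 8.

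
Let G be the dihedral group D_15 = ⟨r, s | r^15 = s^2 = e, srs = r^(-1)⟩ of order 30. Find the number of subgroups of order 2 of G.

15

|G| = 30 and 2 | 30, so subgroups of order 2 are possible by Lagrange.
The subgroups of order 2 are: {e, r^10s}; {e, r^11s}; {e, r^12s}; {e, r^13s}; … (15 in all).
So G has 15 subgroups of order 2.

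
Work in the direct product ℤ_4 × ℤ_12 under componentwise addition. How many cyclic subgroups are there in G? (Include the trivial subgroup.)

Group the elements of G by the cyclic subgroup they generate; each cyclic subgroup of order d accounts for φ(d) elements.
Cyclic subgroups by order — order 1: 1; order 2: 3; order 3: 1; order 4: 6; order 6: 3; order 12: 6.
Total: 20.

20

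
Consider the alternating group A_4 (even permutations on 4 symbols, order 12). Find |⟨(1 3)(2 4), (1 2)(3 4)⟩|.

|⟨(1 3)(2 4)⟩| = 2 and |⟨(1 2)(3 4)⟩| = 2, so |H| is a multiple of lcm(2, 2) = 2 and divides |G| = 12.
Closing under the operation: H = {e, (1 2)(3 4), (1 3)(2 4), (1 4)(2 3)}, so |H| = 4.

4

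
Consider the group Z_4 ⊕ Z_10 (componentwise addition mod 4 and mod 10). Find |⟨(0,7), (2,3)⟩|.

|⟨(0,7)⟩| = 10 and |⟨(2,3)⟩| = 10, so |H| is a multiple of lcm(10, 10) = 10 and divides |G| = 40.
Closing under the operation: H = {(0,0), (0,1), (0,2), (0,3), (0,4), (0,5), (0,6), (0,7), (0,8), (0,9), (2,0), (2,1), (2,2), (2,3), (2,4), (2,5), (2,6), (2,7), (2,8), (2,9)}, so |H| = 20.

20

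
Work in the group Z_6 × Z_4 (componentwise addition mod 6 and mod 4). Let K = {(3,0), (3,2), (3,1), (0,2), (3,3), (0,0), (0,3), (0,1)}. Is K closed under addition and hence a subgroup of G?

Yes

|K| = 8 divides |G| = 24, consistent with Lagrange.
K contains the identity, every element's inverse is in K, and K is closed under +: it is a subgroup.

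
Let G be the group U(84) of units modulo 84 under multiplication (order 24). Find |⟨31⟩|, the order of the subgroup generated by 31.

Compute successive powers of 31 mod 84: 31, 37, 55, 25, 19, 1; 31^6 ≡ 1 (mod 84).
So |⟨31⟩| = 6.

6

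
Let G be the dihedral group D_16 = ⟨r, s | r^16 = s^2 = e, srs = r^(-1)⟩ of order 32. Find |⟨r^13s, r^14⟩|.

16

|⟨r^13s⟩| = 2 and |⟨r^14⟩| = 8, so |H| is a multiple of lcm(2, 8) = 8 and divides |G| = 32.
Closing under the operation: H = {e, r^2, r^4, r^6, r^8, r^10, r^12, r^14, rs, r^3s, r^5s, r^7s, r^9s, r^11s, r^13s, r^15s}, so |H| = 16.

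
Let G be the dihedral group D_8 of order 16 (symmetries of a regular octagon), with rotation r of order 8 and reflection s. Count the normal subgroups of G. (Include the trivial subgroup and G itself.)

G has 19 subgroups. Checking conjugation-invariance by order — order 1: 1/1 normal; order 2: 1/9 normal; order 4: 1/5 normal; order 8: 3/3 normal; order 16: 1/1 normal.
Total normal subgroups: 7.

7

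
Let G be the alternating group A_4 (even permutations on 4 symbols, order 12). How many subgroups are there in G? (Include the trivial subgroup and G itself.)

10

|G| = 12, so by Lagrange every subgroup order divides 12. Divisors: 1, 2, 3, 4, 6, 12.
Subgroups by order — order 1: 1; order 2: 3; order 3: 4; order 4: 1; order 6: 0; order 12: 1.
Total: 1 + 3 + 4 + 1 + 0 + 1 = 10.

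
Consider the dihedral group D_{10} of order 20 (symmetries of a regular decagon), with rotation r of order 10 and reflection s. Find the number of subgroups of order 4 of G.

|G| = 20 and 4 | 20, so subgroups of order 4 are possible by Lagrange.
The subgroups of order 4 are: {e, r^5, r^2s, r^7s}; {e, r^5, r^3s, r^8s}; {e, r^5, r^4s, r^9s}; {e, r^5, s, r^5s}; … (5 in all).
So G has 5 subgroups of order 4.

5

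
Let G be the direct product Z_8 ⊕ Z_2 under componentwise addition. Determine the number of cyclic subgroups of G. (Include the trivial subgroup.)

8

Group the elements of G by the cyclic subgroup they generate; each cyclic subgroup of order d accounts for φ(d) elements.
Cyclic subgroups by order — order 1: 1; order 2: 3; order 4: 2; order 8: 2.
Total: 8.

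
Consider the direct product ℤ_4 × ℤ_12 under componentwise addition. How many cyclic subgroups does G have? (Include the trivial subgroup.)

Each element a generates a cyclic subgroup ⟨a⟩; distinct elements may generate the same one (a cyclic group of order d has φ(d) generators).
Cyclic subgroups by order — order 1: 1; order 2: 3; order 3: 1; order 4: 6; order 6: 3; order 12: 6.
Total: 20.

20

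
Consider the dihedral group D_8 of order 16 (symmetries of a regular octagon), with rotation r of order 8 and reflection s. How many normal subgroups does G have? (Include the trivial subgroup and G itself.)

7

G has 19 subgroups. Checking conjugation-invariance by order — order 1: 1/1 normal; order 2: 1/9 normal; order 4: 1/5 normal; order 8: 3/3 normal; order 16: 1/1 normal.
Total normal subgroups: 7.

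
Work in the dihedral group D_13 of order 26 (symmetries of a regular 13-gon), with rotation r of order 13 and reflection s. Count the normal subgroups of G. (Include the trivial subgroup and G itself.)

3

G has 16 subgroups. Checking conjugation-invariance by order — order 1: 1/1 normal; order 2: 0/13 normal; order 13: 1/1 normal; order 26: 1/1 normal.
Total normal subgroups: 3.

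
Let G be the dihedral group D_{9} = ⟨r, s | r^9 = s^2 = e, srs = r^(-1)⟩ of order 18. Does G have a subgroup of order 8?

No

8 does not divide |G| = 18, so by Lagrange no subgroup of order 8 exists.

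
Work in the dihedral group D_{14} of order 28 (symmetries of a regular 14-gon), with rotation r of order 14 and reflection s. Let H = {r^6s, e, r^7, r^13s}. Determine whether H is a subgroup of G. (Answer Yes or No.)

|H| = 4 divides |G| = 28, consistent with Lagrange.
H contains the identity, every element's inverse is in H, and H is closed under ·: it is a subgroup.

Yes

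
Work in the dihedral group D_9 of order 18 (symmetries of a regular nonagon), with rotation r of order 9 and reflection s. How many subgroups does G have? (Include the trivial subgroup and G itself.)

|G| = 18, so by Lagrange every subgroup order divides 18. Divisors: 1, 2, 3, 6, 9, 18.
Subgroups by order — order 1: 1; order 2: 9; order 3: 1; order 6: 3; order 9: 1; order 18: 1.
Total: 1 + 9 + 1 + 3 + 1 + 1 = 16.

16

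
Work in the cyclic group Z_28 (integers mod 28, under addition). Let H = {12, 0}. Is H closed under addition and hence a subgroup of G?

12 ∈ H but its inverse 16 ∉ H, so H is not a subgroup.

No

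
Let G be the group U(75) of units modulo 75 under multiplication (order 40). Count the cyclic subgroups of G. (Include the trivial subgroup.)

12

Group the elements of G by the cyclic subgroup they generate; each cyclic subgroup of order d accounts for φ(d) elements.
Cyclic subgroups by order — order 1: 1; order 2: 3; order 4: 2; order 5: 1; order 10: 3; order 20: 2.
Total: 12.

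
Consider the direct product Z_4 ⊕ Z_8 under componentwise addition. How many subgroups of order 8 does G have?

7

|G| = 32 and 8 | 32, so subgroups of order 8 are possible by Lagrange.
The subgroups of order 8 are: {(0,0), (0,1), (0,2), (0,3), (0,4), (0,5), (0,6), (0,7)}; {(0,0), (0,2), (0,4), (0,6), (2,0), (2,2), (2,4), (2,6)}; {(0,0), (0,2), (0,4), (0,6), (2,1), (2,3), (2,5), (2,7)}; {(0,0), (0,4), (1,0), (1,4), (2,0), (2,4), (3,0), (3,4)}; … (7 in all).
So G has 7 subgroups of order 8.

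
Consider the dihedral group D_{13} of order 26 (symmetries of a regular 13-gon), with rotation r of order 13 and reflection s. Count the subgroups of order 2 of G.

|G| = 26 and 2 | 26, so subgroups of order 2 are possible by Lagrange.
The subgroups of order 2 are: {e, r^10s}; {e, r^11s}; {e, r^12s}; {e, r^2s}; … (13 in all).
So G has 13 subgroups of order 2.

13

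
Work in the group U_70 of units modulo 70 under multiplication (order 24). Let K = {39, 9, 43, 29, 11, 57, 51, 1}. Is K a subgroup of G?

Closure fails: 39 · 43 = 67 ∉ K. So K is not a subgroup.

No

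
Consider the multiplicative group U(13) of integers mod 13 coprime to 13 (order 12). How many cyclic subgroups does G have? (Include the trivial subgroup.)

A cyclic subgroup of order d is generated by each of its φ(d) elements of order d, so the cyclic subgroups of order d number (#elements of order d)/φ(d).
Cyclic subgroups by order — order 1: 1; order 2: 1; order 3: 1; order 4: 1; order 6: 1; order 12: 1.
Total: 6.

6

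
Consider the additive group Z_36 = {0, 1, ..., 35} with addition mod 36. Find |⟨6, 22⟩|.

|⟨6⟩| = 6 and |⟨22⟩| = 18, so |H| is a multiple of lcm(6, 18) = 18 and divides |G| = 36.
Closing under the operation: H = {0, 2, 4, 6, 8, 10, 12, 14, 16, 18, 20, 22, 24, 26, 28, 30, 32, 34}, so |H| = 18.

18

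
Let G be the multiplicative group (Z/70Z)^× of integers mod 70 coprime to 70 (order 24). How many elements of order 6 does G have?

6

The elements of order 6 are: 9, 19, 31, 39, 59, 61.
That's 6.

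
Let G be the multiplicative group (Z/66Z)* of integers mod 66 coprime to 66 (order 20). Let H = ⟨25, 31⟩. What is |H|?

5

|⟨25⟩| = 5 and |⟨31⟩| = 5, so |H| is a multiple of lcm(5, 5) = 5 and divides |G| = 20.
Closing under the operation: H = {1, 25, 31, 37, 49}, so |H| = 5.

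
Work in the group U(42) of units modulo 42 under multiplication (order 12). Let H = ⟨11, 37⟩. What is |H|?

|⟨11⟩| = 6 and |⟨37⟩| = 3, so |H| is a multiple of lcm(6, 3) = 6 and divides |G| = 12.
Closing under the operation: H = {1, 11, 23, 25, 29, 37}, so |H| = 6.

6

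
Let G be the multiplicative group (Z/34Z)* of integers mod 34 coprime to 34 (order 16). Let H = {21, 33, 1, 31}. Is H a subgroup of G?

No

21 ∈ H but its inverse 13 ∉ H, so H is not a subgroup.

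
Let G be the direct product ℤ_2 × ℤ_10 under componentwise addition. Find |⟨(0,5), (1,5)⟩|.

4

|⟨(0,5)⟩| = 2 and |⟨(1,5)⟩| = 2, so |H| is a multiple of lcm(2, 2) = 2 and divides |G| = 20.
Closing under the operation: H = {(0,0), (0,5), (1,0), (1,5)}, so |H| = 4.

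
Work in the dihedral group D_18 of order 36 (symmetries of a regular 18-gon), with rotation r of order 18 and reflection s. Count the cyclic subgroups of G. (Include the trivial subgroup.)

24

Each element a generates a cyclic subgroup ⟨a⟩; distinct elements may generate the same one (a cyclic group of order d has φ(d) generators).
Cyclic subgroups by order — order 1: 1; order 2: 19; order 3: 1; order 6: 1; order 9: 1; order 18: 1.
Total: 24.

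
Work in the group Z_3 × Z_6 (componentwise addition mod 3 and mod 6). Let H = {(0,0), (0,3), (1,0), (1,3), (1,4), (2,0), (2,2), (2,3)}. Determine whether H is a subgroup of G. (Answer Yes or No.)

|H| = 8 does not divide |G| = 18, so by Lagrange H is not a subgroup.

No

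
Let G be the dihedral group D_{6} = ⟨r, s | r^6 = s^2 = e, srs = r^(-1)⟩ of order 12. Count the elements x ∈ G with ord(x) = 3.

2

The elements of order 3 are: r^2, r^4.
That's 2.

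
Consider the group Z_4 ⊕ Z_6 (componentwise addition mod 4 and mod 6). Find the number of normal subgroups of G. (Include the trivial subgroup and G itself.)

16

G is abelian, so every subgroup is normal.
G has 16 subgroups in total, hence 16 normal subgroups.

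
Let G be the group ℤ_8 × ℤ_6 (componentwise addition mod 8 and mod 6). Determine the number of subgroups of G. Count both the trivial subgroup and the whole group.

|G| = 48, so by Lagrange every subgroup order divides 48. Divisors: 1, 2, 3, 4, 6, 8, 12, 16, 24, 48.
Subgroups by order — order 1: 1; order 2: 3; order 3: 1; order 4: 3; order 6: 3; order 8: 3; order 12: 3; order 16: 1; order 24: 3; order 48: 1.
Total: 1 + 3 + 1 + 3 + 3 + 3 + 3 + 1 + 3 + 1 = 22.

22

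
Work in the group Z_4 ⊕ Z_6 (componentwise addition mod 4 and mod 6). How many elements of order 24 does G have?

An element (a,b) has order lcm(ord(a), ord(b)); count pairs with lcm equal to 24.
Enumerating gives 0 such elements.

0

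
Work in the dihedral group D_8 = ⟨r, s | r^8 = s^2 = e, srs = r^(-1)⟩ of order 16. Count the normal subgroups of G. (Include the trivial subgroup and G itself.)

7

G has 19 subgroups. Checking conjugation-invariance by order — order 1: 1/1 normal; order 2: 1/9 normal; order 4: 1/5 normal; order 8: 3/3 normal; order 16: 1/1 normal.
Total normal subgroups: 7.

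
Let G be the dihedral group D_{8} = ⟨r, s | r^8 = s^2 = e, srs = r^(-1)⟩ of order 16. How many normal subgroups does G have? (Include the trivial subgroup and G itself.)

7

G has 19 subgroups. Checking conjugation-invariance by order — order 1: 1/1 normal; order 2: 1/9 normal; order 4: 1/5 normal; order 8: 3/3 normal; order 16: 1/1 normal.
Total normal subgroups: 7.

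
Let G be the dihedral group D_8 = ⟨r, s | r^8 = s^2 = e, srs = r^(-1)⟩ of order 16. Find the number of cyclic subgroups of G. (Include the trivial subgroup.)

12

Group the elements of G by the cyclic subgroup they generate; each cyclic subgroup of order d accounts for φ(d) elements.
Cyclic subgroups by order — order 1: 1; order 2: 9; order 4: 1; order 8: 1.
Total: 12.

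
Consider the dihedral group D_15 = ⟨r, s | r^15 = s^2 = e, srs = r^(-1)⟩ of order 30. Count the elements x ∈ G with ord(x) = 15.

The elements of order 15 are: r, r^2, r^4, r^7, r^8, r^11, r^13, r^14.
That's 8.

8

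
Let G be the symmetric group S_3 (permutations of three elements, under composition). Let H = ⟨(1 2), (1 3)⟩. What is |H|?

|⟨(1 2)⟩| = 2 and |⟨(1 3)⟩| = 2, so |H| is a multiple of lcm(2, 2) = 2 and divides |G| = 6.
Closing {(1 2), (1 3)} under the group operation gives all of G, so |H| = 6.

6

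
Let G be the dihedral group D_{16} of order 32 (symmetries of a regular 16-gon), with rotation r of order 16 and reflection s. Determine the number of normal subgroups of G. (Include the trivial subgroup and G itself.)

G has 36 subgroups. Checking conjugation-invariance by order — order 1: 1/1 normal; order 2: 1/17 normal; order 4: 1/9 normal; order 8: 1/5 normal; order 16: 3/3 normal; order 32: 1/1 normal.
Total normal subgroups: 8.

8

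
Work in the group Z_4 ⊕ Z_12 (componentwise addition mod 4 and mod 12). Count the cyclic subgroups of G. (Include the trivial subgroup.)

A cyclic subgroup of order d is generated by each of its φ(d) elements of order d, so the cyclic subgroups of order d number (#elements of order d)/φ(d).
Cyclic subgroups by order — order 1: 1; order 2: 3; order 3: 1; order 4: 6; order 6: 3; order 12: 6.
Total: 20.

20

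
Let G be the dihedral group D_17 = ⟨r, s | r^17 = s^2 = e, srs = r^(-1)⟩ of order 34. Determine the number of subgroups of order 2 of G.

|G| = 34 and 2 | 34, so subgroups of order 2 are possible by Lagrange.
The subgroups of order 2 are: {e, r^10s}; {e, r^11s}; {e, r^12s}; {e, r^13s}; … (17 in all).
So G has 17 subgroups of order 2.

17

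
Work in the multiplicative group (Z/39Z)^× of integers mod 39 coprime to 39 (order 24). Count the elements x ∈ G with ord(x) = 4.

4

The elements of order 4 are: 5, 8, 31, 34.
That's 4.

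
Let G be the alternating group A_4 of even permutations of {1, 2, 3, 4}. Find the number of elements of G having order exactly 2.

The elements of order 2 are: (1 2)(3 4), (1 3)(2 4), (1 4)(2 3).
That's 3.

3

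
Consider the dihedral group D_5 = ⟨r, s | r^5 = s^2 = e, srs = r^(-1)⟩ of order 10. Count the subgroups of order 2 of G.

5

|G| = 10 and 2 | 10, so subgroups of order 2 are possible by Lagrange.
The subgroups of order 2 are: {e, r^2s}; {e, r^3s}; {e, r^4s}; {e, rs}; … (5 in all).
So G has 5 subgroups of order 2.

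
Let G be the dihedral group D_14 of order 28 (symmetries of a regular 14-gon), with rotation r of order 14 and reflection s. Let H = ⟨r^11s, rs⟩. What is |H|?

14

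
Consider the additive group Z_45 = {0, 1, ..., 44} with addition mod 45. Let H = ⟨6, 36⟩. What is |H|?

15

|⟨6⟩| = 15 and |⟨36⟩| = 5, so |H| is a multiple of lcm(15, 5) = 15 and divides |G| = 45.
Closing under the operation: H = {0, 3, 6, 9, 12, 15, 18, 21, 24, 27, 30, 33, 36, 39, 42}, so |H| = 15.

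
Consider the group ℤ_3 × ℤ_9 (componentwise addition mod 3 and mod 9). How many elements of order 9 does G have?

18

An element (a,b) has order lcm(ord(a), ord(b)); count pairs with lcm equal to 9.
Enumerating gives 18 such elements.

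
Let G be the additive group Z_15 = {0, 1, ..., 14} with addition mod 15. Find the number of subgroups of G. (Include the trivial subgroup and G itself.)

Subgroups of the cyclic group Z_15 correspond bijectively to divisors of 15.
Divisors of 15: 1, 3, 5, 15.
So Z_15 has 4 subgroups.

4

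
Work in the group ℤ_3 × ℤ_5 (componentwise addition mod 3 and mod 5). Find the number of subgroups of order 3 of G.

|G| = 15 and 3 | 15, so subgroups of order 3 are possible by Lagrange.
The subgroups of order 3 are: {(0,0), (1,0), (2,0)}.
So G has 1 subgroup of order 3.

1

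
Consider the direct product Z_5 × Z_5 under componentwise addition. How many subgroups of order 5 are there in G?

6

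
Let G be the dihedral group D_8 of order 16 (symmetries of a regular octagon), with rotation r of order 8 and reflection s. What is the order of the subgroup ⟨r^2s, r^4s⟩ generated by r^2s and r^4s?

8

|⟨r^2s⟩| = 2 and |⟨r^4s⟩| = 2, so |H| is a multiple of lcm(2, 2) = 2 and divides |G| = 16.
Closing under the operation: H = {e, r^2, r^4, r^6, s, r^2s, r^4s, r^6s}, so |H| = 8.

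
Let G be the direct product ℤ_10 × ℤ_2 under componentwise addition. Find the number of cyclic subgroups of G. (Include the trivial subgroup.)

8

Group the elements of G by the cyclic subgroup they generate; each cyclic subgroup of order d accounts for φ(d) elements.
Cyclic subgroups by order — order 1: 1; order 2: 3; order 5: 1; order 10: 3.
Total: 8.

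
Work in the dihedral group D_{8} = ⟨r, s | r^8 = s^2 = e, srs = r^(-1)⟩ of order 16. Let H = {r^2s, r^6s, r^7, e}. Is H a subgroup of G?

r^7 ∈ H but its inverse r ∉ H, so H is not a subgroup.

No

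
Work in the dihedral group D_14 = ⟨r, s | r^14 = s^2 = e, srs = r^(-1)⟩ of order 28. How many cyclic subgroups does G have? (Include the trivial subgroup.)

18

Each element a generates a cyclic subgroup ⟨a⟩; distinct elements may generate the same one (a cyclic group of order d has φ(d) generators).
Cyclic subgroups by order — order 1: 1; order 2: 15; order 7: 1; order 14: 1.
Total: 18.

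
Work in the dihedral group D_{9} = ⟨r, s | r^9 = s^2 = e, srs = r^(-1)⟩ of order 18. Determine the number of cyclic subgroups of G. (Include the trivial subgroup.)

A cyclic subgroup of order d is generated by each of its φ(d) elements of order d, so the cyclic subgroups of order d number (#elements of order d)/φ(d).
Cyclic subgroups by order — order 1: 1; order 2: 9; order 3: 1; order 9: 1.
Total: 12.

12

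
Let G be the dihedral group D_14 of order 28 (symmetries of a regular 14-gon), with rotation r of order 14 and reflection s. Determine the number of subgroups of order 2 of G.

|G| = 28 and 2 | 28, so subgroups of order 2 are possible by Lagrange.
The subgroups of order 2 are: {e, r^10s}; {e, r^11s}; {e, r^12s}; {e, r^13s}; … (15 in all).
So G has 15 subgroups of order 2.

15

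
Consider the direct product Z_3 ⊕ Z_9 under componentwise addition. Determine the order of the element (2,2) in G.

The order of (2,2) in Z_3 × Z_9 is lcm(ord(2) in Z_3, ord(2) in Z_9).
ord(2) = 3 and ord(2) = 9, so |⟨(2,2)⟩| = lcm(3, 9) = 9.

9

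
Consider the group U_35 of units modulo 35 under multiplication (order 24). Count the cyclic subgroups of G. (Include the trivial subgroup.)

Each element a generates a cyclic subgroup ⟨a⟩; distinct elements may generate the same one (a cyclic group of order d has φ(d) generators).
Cyclic subgroups by order — order 1: 1; order 2: 3; order 3: 1; order 4: 2; order 6: 3; order 12: 2.
Total: 12.

12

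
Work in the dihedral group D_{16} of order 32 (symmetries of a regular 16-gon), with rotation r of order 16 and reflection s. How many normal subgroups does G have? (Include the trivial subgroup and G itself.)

8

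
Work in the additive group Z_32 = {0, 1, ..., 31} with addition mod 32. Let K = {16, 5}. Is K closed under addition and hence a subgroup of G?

No

The identity 0 ∉ K, so K is not a subgroup.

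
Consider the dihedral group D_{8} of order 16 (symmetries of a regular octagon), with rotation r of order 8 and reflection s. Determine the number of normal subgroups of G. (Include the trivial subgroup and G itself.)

7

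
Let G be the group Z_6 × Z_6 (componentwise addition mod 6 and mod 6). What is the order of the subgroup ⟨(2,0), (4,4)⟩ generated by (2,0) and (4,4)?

9

|⟨(2,0)⟩| = 3 and |⟨(4,4)⟩| = 3, so |H| is a multiple of lcm(3, 3) = 3 and divides |G| = 36.
Closing under the operation: H = {(0,0), (0,2), (0,4), (2,0), (2,2), (2,4), (4,0), (4,2), (4,4)}, so |H| = 9.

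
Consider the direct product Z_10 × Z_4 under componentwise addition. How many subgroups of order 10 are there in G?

3

|G| = 40 and 10 | 40, so subgroups of order 10 are possible by Lagrange.
The subgroups of order 10 are: {(0,0), (0,2), (2,0), (2,2), (4,0), (4,2), (6,0), (6,2), (8,0), (8,2)}; {(0,0), (1,0), (2,0), (3,0), (4,0), (5,0), (6,0), (7,0), (8,0), (9,0)}; {(0,0), (1,2), (2,0), (3,2), (4,0), (5,2), (6,0), (7,2), (8,0), (9,2)}.
So G has 3 subgroups of order 10.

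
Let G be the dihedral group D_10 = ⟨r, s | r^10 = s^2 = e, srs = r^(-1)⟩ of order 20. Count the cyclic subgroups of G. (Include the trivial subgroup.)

14

Group the elements of G by the cyclic subgroup they generate; each cyclic subgroup of order d accounts for φ(d) elements.
Cyclic subgroups by order — order 1: 1; order 2: 11; order 5: 1; order 10: 1.
Total: 14.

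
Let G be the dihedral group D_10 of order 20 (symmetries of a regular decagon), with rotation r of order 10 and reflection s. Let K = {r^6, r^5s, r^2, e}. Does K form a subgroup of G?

No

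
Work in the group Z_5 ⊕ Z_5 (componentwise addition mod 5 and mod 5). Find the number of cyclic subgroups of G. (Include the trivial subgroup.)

Group the elements of G by the cyclic subgroup they generate; each cyclic subgroup of order d accounts for φ(d) elements.
Cyclic subgroups by order — order 1: 1; order 5: 6.
Total: 7.

7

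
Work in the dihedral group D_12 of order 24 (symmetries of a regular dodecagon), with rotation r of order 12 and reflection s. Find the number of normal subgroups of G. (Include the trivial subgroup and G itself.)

9

G has 34 subgroups. Checking conjugation-invariance by order — order 1: 1/1 normal; order 2: 1/13 normal; order 3: 1/1 normal; order 4: 1/7 normal; order 6: 1/5 normal; order 8: 0/3 normal; order 12: 3/3 normal; order 24: 1/1 normal.
Total normal subgroups: 9.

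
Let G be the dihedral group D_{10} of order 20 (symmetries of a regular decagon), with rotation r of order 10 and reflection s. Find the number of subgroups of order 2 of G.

|G| = 20 and 2 | 20, so subgroups of order 2 are possible by Lagrange.
The subgroups of order 2 are: {e, r^2s}; {e, r^3s}; {e, r^4s}; {e, r^5}; … (11 in all).
So G has 11 subgroups of order 2.

11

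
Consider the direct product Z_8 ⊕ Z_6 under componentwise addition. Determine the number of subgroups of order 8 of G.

|G| = 48 and 8 | 48, so subgroups of order 8 are possible by Lagrange.
The subgroups of order 8 are: {(0,0), (0,3), (2,0), (2,3), (4,0), (4,3), (6,0), (6,3)}; {(0,0), (1,0), (2,0), (3,0), (4,0), (5,0), (6,0), (7,0)}; {(0,0), (1,3), (2,0), (3,3), (4,0), (5,3), (6,0), (7,3)}.
So G has 3 subgroups of order 8.

3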